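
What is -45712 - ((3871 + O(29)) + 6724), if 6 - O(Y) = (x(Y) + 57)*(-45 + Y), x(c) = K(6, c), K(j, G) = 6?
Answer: -57321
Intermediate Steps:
x(c) = 6
O(Y) = 2841 - 63*Y (O(Y) = 6 - (6 + 57)*(-45 + Y) = 6 - 63*(-45 + Y) = 6 - (-2835 + 63*Y) = 6 + (2835 - 63*Y) = 2841 - 63*Y)
-45712 - ((3871 + O(29)) + 6724) = -45712 - ((3871 + (2841 - 63*29)) + 6724) = -45712 - ((3871 + (2841 - 1827)) + 6724) = -45712 - ((3871 + 1014) + 6724) = -45712 - (4885 + 6724) = -45712 - 1*11609 = -45712 - 11609 = -57321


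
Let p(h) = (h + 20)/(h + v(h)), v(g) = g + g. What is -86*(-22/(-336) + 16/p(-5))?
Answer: 115111/84 ≈ 1370.4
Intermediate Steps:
v(g) = 2*g
p(h) = (20 + h)/(3*h) (p(h) = (h + 20)/(h + 2*h) = (20 + h)/((3*h)) = (20 + h)*(1/(3*h)) = (20 + h)/(3*h))
-86*(-22/(-336) + 16/p(-5)) = -86*(-22/(-336) + 16/(((1/3)*(20 - 5)/(-5)))) = -86*(-22*(-1/336) + 16/(((1/3)*(-1/5)*15))) = -86*(11/168 + 16/(-1)) = -86*(11/168 + 16*(-1)) = -86*(11/168 - 16) = -86*(-2677/168) = 115111/84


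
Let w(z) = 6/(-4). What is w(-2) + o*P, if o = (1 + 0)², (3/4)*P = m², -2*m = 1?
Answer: -7/6 ≈ -1.1667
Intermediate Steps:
m = -½ (m = -½*1 = -½ ≈ -0.50000)
w(z) = -3/2 (w(z) = 6*(-¼) = -3/2)
P = ⅓ (P = 4*(-½)²/3 = (4/3)*(¼) = ⅓ ≈ 0.33333)
o = 1 (o = 1² = 1)
w(-2) + o*P = -3/2 + 1*(⅓) = -3/2 + ⅓ = -7/6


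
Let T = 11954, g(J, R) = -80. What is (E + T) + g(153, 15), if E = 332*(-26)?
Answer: 3242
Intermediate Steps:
E = -8632
(E + T) + g(153, 15) = (-8632 + 11954) - 80 = 3322 - 80 = 3242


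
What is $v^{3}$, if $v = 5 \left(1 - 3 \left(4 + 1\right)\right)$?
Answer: $-343000$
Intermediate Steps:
$v = -70$ ($v = 5 \left(1 - 15\right) = 5 \left(-14\right) = -70$)
$v^{3} = \left(-70\right)^{3} = -343000$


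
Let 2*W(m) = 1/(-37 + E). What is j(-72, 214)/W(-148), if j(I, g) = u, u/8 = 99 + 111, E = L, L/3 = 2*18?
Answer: 238560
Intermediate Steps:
L = 108 (L = 3*(2*18) = 3*36 = 108)
E = 108
u = 1680 (u = 8*(99 + 111) = 8*210 = 1680)
j(I, g) = 1680
W(m) = 1/142 (W(m) = 1/(2*(-37 + 108)) = (1/2)/71 = (1/2)*(1/71) = 1/142)
j(-72, 214)/W(-148) = 1680/(1/142) = 1680*142 = 238560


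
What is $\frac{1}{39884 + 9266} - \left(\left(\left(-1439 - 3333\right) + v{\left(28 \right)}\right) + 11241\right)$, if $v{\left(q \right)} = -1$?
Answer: $- \frac{317902199}{49150} \approx -6468.0$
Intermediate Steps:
$\frac{1}{39884 + 9266} - \left(\left(\left(-1439 - 3333\right) + v{\left(28 \right)}\right) + 11241\right) = \frac{1}{39884 + 9266} - \left(\left(\left(-1439 - 3333\right) - 1\right) + 11241\right) = \frac{1}{49150} - \left(\left(\left(-1439 - 3333\right) - 1\right) + 11241\right) = \frac{1}{49150} - \left(\left(-4772 - 1\right) + 11241\right) = \frac{1}{49150} - \left(-4773 + 11241\right) = \frac{1}{49150} - 6468 = - \frac{317902199}{49150}$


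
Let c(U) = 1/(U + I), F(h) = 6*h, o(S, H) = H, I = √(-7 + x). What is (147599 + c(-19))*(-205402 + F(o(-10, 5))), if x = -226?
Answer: -9002870491882/297 + 102686*I*√233/297 ≈ -3.0313e+10 + 5277.6*I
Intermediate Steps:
I = I*√233 (I = √(-7 - 226) = √(-233) = I*√233 ≈ 15.264*I)
c(U) = 1/(U + I*√233)
(147599 + c(-19))*(-205402 + F(o(-10, 5))) = (147599 + 1/(-19 + I*√233))*(-205402 + 6*5) = (147599 + 1/(-19 + I*√233))*(-205402 + 30) = (147599 + 1/(-19 + I*√233))*(-205372) = -30312701828 - 205372/(-19 + I*√233)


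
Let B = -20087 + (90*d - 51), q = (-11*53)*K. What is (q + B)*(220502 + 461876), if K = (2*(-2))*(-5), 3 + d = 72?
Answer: -17460688264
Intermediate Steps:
d = 69 (d = -3 + 72 = 69)
K = 20 (K = -4*(-5) = 20)
q = -11660 (q = -11*53*20 = -583*20 = -11660)
B = -13928 (B = -20087 + (90*69 - 51) = -20087 + (6210 - 51) = -20087 + 6159 = -13928)
(q + B)*(220502 + 461876) = (-11660 - 13928)*(220502 + 461876) = -25588*682378 = -17460688264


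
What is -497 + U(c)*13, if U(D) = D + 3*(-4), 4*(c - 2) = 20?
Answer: -562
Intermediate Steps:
c = 7 (c = 2 + (¼)*20 = 2 + 5 = 7)
U(D) = -12 + D (U(D) = D - 12 = -12 + D)
-497 + U(c)*13 = -497 + (-12 + 7)*13 = -497 - 5*13 = -497 - 65 = -562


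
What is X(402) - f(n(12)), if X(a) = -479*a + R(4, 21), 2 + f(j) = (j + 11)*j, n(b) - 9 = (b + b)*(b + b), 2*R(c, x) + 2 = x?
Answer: -1082413/2 ≈ -5.4121e+5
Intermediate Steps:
R(c, x) = -1 + x/2
n(b) = 9 + 4*b² (n(b) = 9 + (b + b)*(b + b) = 9 + (2*b)*(2*b) = 9 + 4*b²)
f(j) = -2 + j*(11 + j) (f(j) = -2 + (j + 11)*j = -2 + (11 + j)*j = -2 + j*(11 + j))
X(a) = 19/2 - 479*a (X(a) = -479*a + (-1 + (½)*21) = -479*a + (-1 + 21/2) = -479*a + 19/2 = 19/2 - 479*a)
X(402) - f(n(12)) = (19/2 - 479*402) - (-2 + (9 + 4*12²)² + 11*(9 + 4*12²)) = (19/2 - 192558) - (-2 + (9 + 4*144)² + 11*(9 + 4*144)) = -385097/2 - (-2 + (9 + 576)² + 11*(9 + 576)) = -385097/2 - (-2 + 585² + 11*585) = -385097/2 - (-2 + 342225 + 6435) = -385097/2 - 1*348658 = -385097/2 - 348658 = -1082413/2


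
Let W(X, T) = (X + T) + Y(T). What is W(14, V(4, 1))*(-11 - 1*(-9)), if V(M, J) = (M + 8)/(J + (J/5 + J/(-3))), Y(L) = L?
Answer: -1084/13 ≈ -83.385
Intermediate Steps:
V(M, J) = 15*(8 + M)/(13*J) (V(M, J) = (8 + M)/(J + (J*(⅕) + J*(-⅓))) = (8 + M)/(J + (J/5 - J/3)) = (8 + M)/(J - 2*J/15) = (8 + M)/((13*J/15)) = (8 + M)*(15/(13*J)) = 15*(8 + M)/(13*J))
W(X, T) = X + 2*T (W(X, T) = (X + T) + T = (T + X) + T = X + 2*T)
W(14, V(4, 1))*(-11 - 1*(-9)) = (14 + 2*((15/13)*(8 + 4)/1))*(-11 - 1*(-9)) = (14 + 2*((15/13)*1*12))*(-11 + 9) = (14 + 2*(180/13))*(-2) = (14 + 360/13)*(-2) = (542/13)*(-2) = -1084/13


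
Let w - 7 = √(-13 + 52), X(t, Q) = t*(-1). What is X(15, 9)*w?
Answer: -105 - 15*√39 ≈ -198.68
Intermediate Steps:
X(t, Q) = -t
w = 7 + √39 (w = 7 + √(-13 + 52) = 7 + √39 ≈ 13.245)
X(15, 9)*w = (-1*15)*(7 + √39) = -15*(7 + √39) = -105 - 15*√39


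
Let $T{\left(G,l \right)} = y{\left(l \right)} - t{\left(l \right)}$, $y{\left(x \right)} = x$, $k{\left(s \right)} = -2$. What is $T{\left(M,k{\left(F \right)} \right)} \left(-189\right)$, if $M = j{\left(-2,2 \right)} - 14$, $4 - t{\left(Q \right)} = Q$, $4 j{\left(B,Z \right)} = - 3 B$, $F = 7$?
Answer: $1512$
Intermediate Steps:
$j{\left(B,Z \right)} = - \frac{3 B}{4}$ ($j{\left(B,Z \right)} = \frac{\left(-3\right) B}{4} = - \frac{3 B}{4}$)
$t{\left(Q \right)} = 4 - Q$
$M = - \frac{25}{2}$ ($M = \left(- \frac{3}{4}\right) \left(-2\right) - 14 = \frac{3}{2} - 14 = - \frac{25}{2} \approx -12.5$)
$T{\left(G,l \right)} = -4 + 2 l$ ($T{\left(G,l \right)} = l - \left(4 - l\right) = l + \left(-4 + l\right) = -4 + 2 l$)
$T{\left(M,k{\left(F \right)} \right)} \left(-189\right) = \left(-4 + 2 \left(-2\right)\right) \left(-189\right) = \left(-4 - 4\right) \left(-189\right) = \left(-8\right) \left(-189\right) = 1512$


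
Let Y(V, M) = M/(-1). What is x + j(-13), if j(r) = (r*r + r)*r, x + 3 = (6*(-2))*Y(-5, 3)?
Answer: -1995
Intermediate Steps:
Y(V, M) = -M (Y(V, M) = M*(-1) = -M)
x = 33 (x = -3 + (6*(-2))*(-1*3) = -3 - 12*(-3) = -3 + 36 = 33)
j(r) = r*(r + r²) (j(r) = (r² + r)*r = (r + r²)*r = r*(r + r²))
x + j(-13) = 33 + (-13)²*(1 - 13) = 33 + 169*(-12) = 33 - 2028 = -1995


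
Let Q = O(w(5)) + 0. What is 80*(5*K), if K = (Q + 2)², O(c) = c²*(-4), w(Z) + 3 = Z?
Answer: 78400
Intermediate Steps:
w(Z) = -3 + Z
O(c) = -4*c²
Q = -16 (Q = -4*(-3 + 5)² + 0 = -4*2² + 0 = -4*4 + 0 = -16 + 0 = -16)
K = 196 (K = (-16 + 2)² = (-14)² = 196)
80*(5*K) = 80*(5*196) = 80*980 = 78400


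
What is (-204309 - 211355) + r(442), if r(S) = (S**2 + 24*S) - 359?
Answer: -210051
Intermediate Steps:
r(S) = -359 + S**2 + 24*S
(-204309 - 211355) + r(442) = (-204309 - 211355) + (-359 + 442**2 + 24*442) = -415664 + (-359 + 195364 + 10608) = -415664 + 205613 = -210051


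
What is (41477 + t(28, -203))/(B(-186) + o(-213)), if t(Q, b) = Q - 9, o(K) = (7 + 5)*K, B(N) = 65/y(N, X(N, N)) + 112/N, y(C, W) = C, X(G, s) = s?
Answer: -2572752/158531 ≈ -16.229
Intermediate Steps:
B(N) = 177/N (B(N) = 65/N + 112/N = 177/N)
o(K) = 12*K
t(Q, b) = -9 + Q
(41477 + t(28, -203))/(B(-186) + o(-213)) = (41477 + (-9 + 28))/(177/(-186) + 12*(-213)) = (41477 + 19)/(177*(-1/186) - 2556) = 41496/(-59/62 - 2556) = 41496/(-158531/62) = 41496*(-62/158531) = -2572752/158531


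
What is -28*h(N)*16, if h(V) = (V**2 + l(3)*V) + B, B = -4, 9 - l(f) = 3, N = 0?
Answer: 1792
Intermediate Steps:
l(f) = 6 (l(f) = 9 - 1*3 = 9 - 3 = 6)
h(V) = -4 + V**2 + 6*V (h(V) = (V**2 + 6*V) - 4 = -4 + V**2 + 6*V)
-28*h(N)*16 = -28*(-4 + 0**2 + 6*0)*16 = -28*(-4 + 0 + 0)*16 = -28*(-4)*16 = 112*16 = 1792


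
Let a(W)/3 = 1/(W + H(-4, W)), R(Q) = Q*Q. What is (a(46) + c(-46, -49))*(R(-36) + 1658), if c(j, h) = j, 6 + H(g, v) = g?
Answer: -813827/6 ≈ -1.3564e+5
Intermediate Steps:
R(Q) = Q²
H(g, v) = -6 + g
a(W) = 3/(-10 + W) (a(W) = 3/(W + (-6 - 4)) = 3/(W - 10) = 3/(-10 + W))
(a(46) + c(-46, -49))*(R(-36) + 1658) = (3/(-10 + 46) - 46)*((-36)² + 1658) = (3/36 - 46)*(1296 + 1658) = (3*(1/36) - 46)*2954 = (1/12 - 46)*2954 = -551/12*2954 = -813827/6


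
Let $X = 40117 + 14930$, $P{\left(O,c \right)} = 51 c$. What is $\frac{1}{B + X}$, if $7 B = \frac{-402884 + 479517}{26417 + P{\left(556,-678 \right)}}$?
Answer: $\frac{57127}{3144593336} \approx 1.8167 \cdot 10^{-5}$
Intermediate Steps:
$X = 55047$
$B = - \frac{76633}{57127}$ ($B = \frac{\left(-402884 + 479517\right) \frac{1}{26417 + 51 \left(-678\right)}}{7} = \frac{76633 \frac{1}{26417 - 34578}}{7} = \frac{76633 \frac{1}{-8161}}{7} = \frac{76633 \left(- \frac{1}{8161}\right)}{7} = \frac{1}{7} \left(- \frac{76633}{8161}\right) = - \frac{76633}{57127} \approx -1.3414$)
$\frac{1}{B + X} = \frac{1}{- \frac{76633}{57127} + 55047} = \frac{1}{\frac{3144593336}{57127}} = \frac{57127}{3144593336}$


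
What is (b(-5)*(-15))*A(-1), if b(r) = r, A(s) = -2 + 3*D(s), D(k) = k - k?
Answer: -150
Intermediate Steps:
D(k) = 0
A(s) = -2 (A(s) = -2 + 3*0 = -2 + 0 = -2)
(b(-5)*(-15))*A(-1) = -5*(-15)*(-2) = 75*(-2) = -150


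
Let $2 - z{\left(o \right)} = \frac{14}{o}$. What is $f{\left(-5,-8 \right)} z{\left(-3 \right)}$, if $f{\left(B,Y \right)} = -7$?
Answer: $- \frac{140}{3} \approx -46.667$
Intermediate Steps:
$z{\left(o \right)} = 2 - \frac{14}{o}$
$f{\left(-5,-8 \right)} z{\left(-3 \right)} = - 7 \left(2 - \frac{14}{-3}\right) = - 7 \left(2 - - \frac{14}{3}\right) = - 7 \left(2 + \frac{14}{3}\right) = \left(-7\right) \frac{20}{3} = - \frac{140}{3}$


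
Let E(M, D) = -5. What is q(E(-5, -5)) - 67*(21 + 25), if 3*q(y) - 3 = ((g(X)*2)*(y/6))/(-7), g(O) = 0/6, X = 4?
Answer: -3081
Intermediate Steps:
g(O) = 0 (g(O) = 0*(1/6) = 0)
q(y) = 1 (q(y) = 1 + (((0*2)*(y/6))/(-7))/3 = 1 + ((0*(y*(1/6)))*(-1/7))/3 = 1 + ((0*(y/6))*(-1/7))/3 = 1 + (0*(-1/7))/3 = 1 + (1/3)*0 = 1 + 0 = 1)
q(E(-5, -5)) - 67*(21 + 25) = 1 - 67*(21 + 25) = 1 - 67*46 = 1 - 3082 = -3081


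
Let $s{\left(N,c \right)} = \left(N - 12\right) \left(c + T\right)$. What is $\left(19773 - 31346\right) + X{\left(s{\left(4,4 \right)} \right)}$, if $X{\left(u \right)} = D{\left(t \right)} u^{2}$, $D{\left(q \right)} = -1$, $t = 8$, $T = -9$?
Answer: $-13173$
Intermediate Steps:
$s{\left(N,c \right)} = \left(-12 + N\right) \left(-9 + c\right)$ ($s{\left(N,c \right)} = \left(N - 12\right) \left(c - 9\right) = \left(-12 + N\right) \left(-9 + c\right)$)
$X{\left(u \right)} = - u^{2}$
$\left(19773 - 31346\right) + X{\left(s{\left(4,4 \right)} \right)} = \left(19773 - 31346\right) - \left(108 - 48 - 36 + 4 \cdot 4\right)^{2} = -11573 - \left(108 - 48 - 36 + 16\right)^{2} = -11573 - 40^{2} = -11573 - 1600 = -13173$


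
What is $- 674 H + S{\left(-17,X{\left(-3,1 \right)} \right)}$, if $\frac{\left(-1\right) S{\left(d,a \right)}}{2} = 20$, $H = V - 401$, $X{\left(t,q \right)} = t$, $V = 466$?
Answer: $-43850$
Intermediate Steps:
$H = 65$ ($H = 466 - 401 = 65$)
$S{\left(d,a \right)} = -40$ ($S{\left(d,a \right)} = \left(-2\right) 20 = -40$)
$- 674 H + S{\left(-17,X{\left(-3,1 \right)} \right)} = \left(-674\right) 65 - 40 = -43810 - 40 = -43850$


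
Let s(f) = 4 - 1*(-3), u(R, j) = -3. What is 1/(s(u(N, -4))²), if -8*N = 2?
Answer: 1/49 ≈ 0.020408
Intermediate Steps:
N = -¼ (N = -⅛*2 = -¼ ≈ -0.25000)
s(f) = 7 (s(f) = 4 + 3 = 7)
1/(s(u(N, -4))²) = 1/(7²) = 1/49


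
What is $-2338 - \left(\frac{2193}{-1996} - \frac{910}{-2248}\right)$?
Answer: $- \frac{327734725}{140219} \approx -2337.3$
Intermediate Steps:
$-2338 - \left(\frac{2193}{-1996} - \frac{910}{-2248}\right) = -2338 - \left(2193 \left(- \frac{1}{1996}\right) - - \frac{455}{1124}\right) = -2338 - \left(- \frac{2193}{1996} + \frac{455}{1124}\right) = -2338 - - \frac{97297}{140219} = -2338 + \frac{97297}{140219} = - \frac{327734725}{140219}$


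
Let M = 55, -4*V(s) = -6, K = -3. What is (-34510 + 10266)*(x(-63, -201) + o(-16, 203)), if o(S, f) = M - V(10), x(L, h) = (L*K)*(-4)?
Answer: 17031410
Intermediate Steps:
V(s) = 3/2 (V(s) = -¼*(-6) = 3/2)
x(L, h) = 12*L (x(L, h) = (L*(-3))*(-4) = -3*L*(-4) = 12*L)
o(S, f) = 107/2 (o(S, f) = 55 - 1*3/2 = 55 - 3/2 = 107/2)
(-34510 + 10266)*(x(-63, -201) + o(-16, 203)) = (-34510 + 10266)*(12*(-63) + 107/2) = -24244*(-756 + 107/2) = -24244*(-1405/2) = 17031410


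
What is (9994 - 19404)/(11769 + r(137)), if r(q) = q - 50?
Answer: -4705/5928 ≈ -0.79369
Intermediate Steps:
r(q) = -50 + q
(9994 - 19404)/(11769 + r(137)) = (9994 - 19404)/(11769 + (-50 + 137)) = -9410/(11769 + 87) = -9410/11856 = -9410*1/11856 = -4705/5928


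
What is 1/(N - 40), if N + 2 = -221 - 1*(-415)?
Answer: 1/152 ≈ 0.0065789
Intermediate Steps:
N = 192 (N = -2 + (-221 - 1*(-415)) = -2 + (-221 + 415) = -2 + 194 = 192)
1/(N - 40) = 1/(192 - 40) = 1/152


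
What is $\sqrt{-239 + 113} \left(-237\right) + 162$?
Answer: $162 - 711 i \sqrt{14} \approx 162.0 - 2660.3 i$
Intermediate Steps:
$\sqrt{-239 + 113} \left(-237\right) + 162 = \sqrt{-126} \left(-237\right) + 162 = 3 i \sqrt{14} \left(-237\right) + 162 = - 711 i \sqrt{14} + 162 = 162 - 711 i \sqrt{14}$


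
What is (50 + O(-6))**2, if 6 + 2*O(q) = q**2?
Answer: 4225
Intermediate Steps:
O(q) = -3 + q**2/2
(50 + O(-6))**2 = (50 + (-3 + (1/2)*(-6)**2))**2 = (50 + (-3 + (1/2)*36))**2 = (50 + (-3 + 18))**2 = (50 + 15)**2 = 65**2 = 4225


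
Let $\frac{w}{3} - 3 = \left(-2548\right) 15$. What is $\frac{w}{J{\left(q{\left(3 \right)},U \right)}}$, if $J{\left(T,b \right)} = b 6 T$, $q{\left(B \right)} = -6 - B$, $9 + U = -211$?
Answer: $- \frac{12739}{1320} \approx -9.6508$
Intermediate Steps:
$w = -114651$ ($w = 9 + 3 \left(\left(-2548\right) 15\right) = 9 + 3 \left(-38220\right) = 9 - 114660 = -114651$)
$U = -220$ ($U = -9 - 211 = -220$)
$J{\left(T,b \right)} = 6 T b$ ($J{\left(T,b \right)} = 6 b T = 6 T b$)
$\frac{w}{J{\left(q{\left(3 \right)},U \right)}} = - \frac{114651}{6 \left(-6 - 3\right) \left(-220\right)} = - \frac{114651}{6 \left(-9\right) \left(-220\right)} = - \frac{114651}{11880} = \left(-114651\right) \frac{1}{11880} = - \frac{12739}{1320}$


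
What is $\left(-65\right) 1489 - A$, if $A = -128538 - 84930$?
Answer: $116683$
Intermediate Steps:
$A = -213468$ ($A = -128538 - 84930 = -213468$)
$\left(-65\right) 1489 - A = \left(-65\right) 1489 - -213468 = -96785 + 213468 = 116683$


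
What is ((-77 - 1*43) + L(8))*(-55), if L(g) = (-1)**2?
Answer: 6545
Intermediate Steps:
L(g) = 1
((-77 - 1*43) + L(8))*(-55) = ((-77 - 1*43) + 1)*(-55) = ((-77 - 43) + 1)*(-55) = (-120 + 1)*(-55) = -119*(-55) = 6545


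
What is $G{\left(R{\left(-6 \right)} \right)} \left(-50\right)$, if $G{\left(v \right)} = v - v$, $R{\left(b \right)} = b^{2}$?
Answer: $0$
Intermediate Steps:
$G{\left(v \right)} = 0$
$G{\left(R{\left(-6 \right)} \right)} \left(-50\right) = 0 \left(-50\right) = 0$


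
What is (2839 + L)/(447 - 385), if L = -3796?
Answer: -957/62 ≈ -15.435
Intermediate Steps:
(2839 + L)/(447 - 385) = (2839 - 3796)/(447 - 385) = -957/62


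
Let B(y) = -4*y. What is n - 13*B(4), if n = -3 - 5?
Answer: 200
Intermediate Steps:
n = -8
n - 13*B(4) = -8 - (-52)*4 = -8 - 13*(-16) = -8 + 208 = 200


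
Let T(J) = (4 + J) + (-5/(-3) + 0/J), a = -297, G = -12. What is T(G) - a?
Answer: 872/3 ≈ 290.67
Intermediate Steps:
T(J) = 17/3 + J (T(J) = (4 + J) + (-5*(-1/3) + 0) = (4 + J) + (5/3 + 0) = (4 + J) + 5/3 = 17/3 + J)
T(G) - a = (17/3 - 12) - 1*(-297) = -19/3 + 297 = 872/3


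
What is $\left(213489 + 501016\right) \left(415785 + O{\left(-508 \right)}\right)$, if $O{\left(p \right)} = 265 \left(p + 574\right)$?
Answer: $309577153875$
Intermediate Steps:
$O{\left(p \right)} = 152110 + 265 p$ ($O{\left(p \right)} = 265 \left(574 + p\right) = 152110 + 265 p$)
$\left(213489 + 501016\right) \left(415785 + O{\left(-508 \right)}\right) = \left(213489 + 501016\right) \left(415785 + \left(152110 + 265 \left(-508\right)\right)\right) = 714505 \left(415785 + \left(152110 - 134620\right)\right) = 714505 \left(415785 + 17490\right) = 714505 \cdot 433275 = 309577153875$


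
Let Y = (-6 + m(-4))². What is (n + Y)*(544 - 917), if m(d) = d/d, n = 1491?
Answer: -565468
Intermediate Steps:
m(d) = 1
Y = 25 (Y = (-6 + 1)² = (-5)² = 25)
(n + Y)*(544 - 917) = (1491 + 25)*(544 - 917) = 1516*(-373) = -565468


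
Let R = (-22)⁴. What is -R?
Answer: -234256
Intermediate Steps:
R = 234256
-R = -1*234256 = -234256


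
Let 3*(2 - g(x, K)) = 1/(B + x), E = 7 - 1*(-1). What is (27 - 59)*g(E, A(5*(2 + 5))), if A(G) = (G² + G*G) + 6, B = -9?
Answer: -224/3 ≈ -74.667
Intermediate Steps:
E = 8 (E = 7 + 1 = 8)
A(G) = 6 + 2*G² (A(G) = (G² + G²) + 6 = 2*G² + 6 = 6 + 2*G²)
g(x, K) = 2 - 1/(3*(-9 + x))
(27 - 59)*g(E, A(5*(2 + 5))) = (27 - 59)*((-55 + 6*8)/(3*(-9 + 8))) = -32*(-55 + 48)/(3*(-1)) = -32*(-1)*(-7)/3 = -32*7/3 = -224/3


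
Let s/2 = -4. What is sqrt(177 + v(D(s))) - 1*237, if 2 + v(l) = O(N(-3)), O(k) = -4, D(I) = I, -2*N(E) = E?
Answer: -237 + 3*sqrt(19) ≈ -223.92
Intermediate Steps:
s = -8 (s = 2*(-4) = -8)
N(E) = -E/2
v(l) = -6 (v(l) = -2 - 4 = -6)
sqrt(177 + v(D(s))) - 1*237 = sqrt(177 - 6) - 1*237 = sqrt(171) - 237 = 3*sqrt(19) - 237 = -237 + 3*sqrt(19)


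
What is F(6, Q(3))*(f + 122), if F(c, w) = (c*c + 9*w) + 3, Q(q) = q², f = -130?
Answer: -960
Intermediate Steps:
F(c, w) = 3 + c² + 9*w (F(c, w) = (c² + 9*w) + 3 = 3 + c² + 9*w)
F(6, Q(3))*(f + 122) = (3 + 6² + 9*3²)*(-130 + 122) = (3 + 36 + 9*9)*(-8) = (3 + 36 + 81)*(-8) = 120*(-8) = -960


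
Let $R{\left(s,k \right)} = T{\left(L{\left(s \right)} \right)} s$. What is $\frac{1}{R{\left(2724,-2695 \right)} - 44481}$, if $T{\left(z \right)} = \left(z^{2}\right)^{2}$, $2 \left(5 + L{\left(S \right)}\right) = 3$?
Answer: $\frac{4}{1457157} \approx 2.7451 \cdot 10^{-6}$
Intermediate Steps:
$L{\left(S \right)} = - \frac{7}{2}$ ($L{\left(S \right)} = -5 + \frac{1}{2} \cdot 3 = -5 + \frac{3}{2} = - \frac{7}{2}$)
$T{\left(z \right)} = z^{4}$
$R{\left(s,k \right)} = \frac{2401 s}{16}$ ($R{\left(s,k \right)} = \left(- \frac{7}{2}\right)^{4} s = \frac{2401 s}{16}$)
$\frac{1}{R{\left(2724,-2695 \right)} - 44481} = \frac{1}{\frac{2401}{16} \cdot 2724 - 44481} = \frac{1}{\frac{1635081}{4} - 44481} = \frac{1}{\frac{1457157}{4}} = \frac{4}{1457157}$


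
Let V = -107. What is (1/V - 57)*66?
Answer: -402600/107 ≈ -3762.6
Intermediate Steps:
(1/V - 57)*66 = (1/(-107) - 57)*66 = (-1/107 - 57)*66 = -6100/107*66 = -402600/107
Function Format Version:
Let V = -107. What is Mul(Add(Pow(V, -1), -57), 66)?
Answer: Rational(-402600, 107) ≈ -3762.6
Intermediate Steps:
Mul(Add(Pow(V, -1), -57), 66) = Mul(Add(Pow(-107, -1), -57), 66) = Mul(Add(Rational(-1, 107), -57), 66) = Mul(Rational(-6100, 107), 66) = Rational(-402600, 107)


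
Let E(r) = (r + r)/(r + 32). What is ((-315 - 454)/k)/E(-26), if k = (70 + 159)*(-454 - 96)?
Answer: -2307/3274700 ≈ -0.00070449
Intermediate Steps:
k = -125950 (k = 229*(-550) = -125950)
E(r) = 2*r/(32 + r) (E(r) = (2*r)/(32 + r) = 2*r/(32 + r))
((-315 - 454)/k)/E(-26) = ((-315 - 454)/(-125950))/((2*(-26)/(32 - 26))) = (-769*(-1/125950))/((2*(-26)/6)) = 769/(125950*((2*(-26)*(⅙)))) = 769/(125950*(-26/3)) = (769/125950)*(-3/26) = -2307/3274700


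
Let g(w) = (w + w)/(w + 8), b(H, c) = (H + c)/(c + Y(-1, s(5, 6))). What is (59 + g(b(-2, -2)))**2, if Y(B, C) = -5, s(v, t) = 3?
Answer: 786769/225 ≈ 3496.8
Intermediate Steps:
b(H, c) = (H + c)/(-5 + c) (b(H, c) = (H + c)/(c - 5) = (H + c)/(-5 + c))
g(w) = 2*w/(8 + w) (g(w) = (2*w)/(8 + w) = 2*w/(8 + w))
(59 + g(b(-2, -2)))**2 = (59 + 2*((-2 - 2)/(-5 - 2))/(8 + (-2 - 2)/(-5 - 2)))**2 = (59 + 2*(-4/(-7))/(8 - 4/(-7)))**2 = (59 + 2*(-1/7*(-4))/(8 - 1/7*(-4)))**2 = (59 + 2*(4/7)/(8 + 4/7))**2 = (59 + 2*(4/7)/(60/7))**2 = (59 + 2*(4/7)*(7/60))**2 = (59 + 2/15)**2 = (887/15)**2 = 786769/225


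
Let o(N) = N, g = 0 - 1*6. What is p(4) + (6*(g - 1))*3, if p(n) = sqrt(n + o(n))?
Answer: -126 + 2*sqrt(2) ≈ -123.17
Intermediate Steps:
g = -6 (g = 0 - 6 = -6)
p(n) = sqrt(2)*sqrt(n) (p(n) = sqrt(n + n) = sqrt(2*n) = sqrt(2)*sqrt(n))
p(4) + (6*(g - 1))*3 = sqrt(2)*sqrt(4) + (6*(-6 - 1))*3 = sqrt(2)*2 + (6*(-7))*3 = 2*sqrt(2) - 42*3 = 2*sqrt(2) - 126 = -126 + 2*sqrt(2)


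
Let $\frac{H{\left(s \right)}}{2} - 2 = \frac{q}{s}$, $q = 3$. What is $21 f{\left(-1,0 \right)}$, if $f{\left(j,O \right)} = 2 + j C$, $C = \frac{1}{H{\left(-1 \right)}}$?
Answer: $\frac{105}{2} \approx 52.5$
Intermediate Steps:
$H{\left(s \right)} = 4 + \frac{6}{s}$ ($H{\left(s \right)} = 4 + 2 \frac{3}{s} = 4 + \frac{6}{s}$)
$C = - \frac{1}{2}$ ($C = \frac{1}{4 + \frac{6}{-1}} = \frac{1}{4 + 6 \left(-1\right)} = \frac{1}{4 - 6} = \frac{1}{-2} = - \frac{1}{2} \approx -0.5$)
$f{\left(j,O \right)} = 2 - \frac{j}{2}$ ($f{\left(j,O \right)} = 2 + j \left(- \frac{1}{2}\right) = 2 - \frac{j}{2}$)
$21 f{\left(-1,0 \right)} = 21 \left(2 - - \frac{1}{2}\right) = 21 \left(2 + \frac{1}{2}\right) = 21 \cdot \frac{5}{2} = \frac{105}{2}$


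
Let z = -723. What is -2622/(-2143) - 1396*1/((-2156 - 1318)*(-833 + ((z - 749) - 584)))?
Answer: 13156206232/10753987599 ≈ 1.2234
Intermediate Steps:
-2622/(-2143) - 1396*1/((-2156 - 1318)*(-833 + ((z - 749) - 584))) = -2622/(-2143) - 1396*1/((-2156 - 1318)*(-833 + ((-723 - 749) - 584))) = -2622*(-1/2143) - 1396*(-1/(3474*(-833 + (-1472 - 584)))) = 2622/2143 - 1396*(-1/(3474*(-833 - 2056))) = 2622/2143 - 1396/((-3474*(-2889))) = 2622/2143 - 1396/10036386 = 2622/2143 - 1396*1/10036386 = 2622/2143 - 698/5018193 = 13156206232/10753987599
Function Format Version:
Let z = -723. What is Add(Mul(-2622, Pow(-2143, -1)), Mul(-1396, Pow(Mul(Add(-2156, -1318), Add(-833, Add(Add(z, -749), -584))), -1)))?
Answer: Rational(13156206232, 10753987599) ≈ 1.2234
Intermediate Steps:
Add(Mul(-2622, Pow(-2143, -1)), Mul(-1396, Pow(Mul(Add(-2156, -1318), Add(-833, Add(Add(z, -749), -584))), -1))) = Add(Mul(-2622, Pow(-2143, -1)), Mul(-1396, Pow(Mul(Add(-2156, -1318), Add(-833, Add(Add(-723, -749), -584))), -1))) = Add(Mul(-2622, Rational(-1, 2143)), Mul(-1396, Pow(Mul(-3474, Add(-833, Add(-1472, -584))), -1))) = Add(Rational(2622, 2143), Mul(-1396, Pow(Mul(-3474, Add(-833, -2056)), -1))) = Add(Rational(2622, 2143), Mul(-1396, Pow(Mul(-3474, -2889), -1))) = Add(Rational(2622, 2143), Mul(-1396, Pow(10036386, -1))) = Add(Rational(2622, 2143), Mul(-1396, Rational(1, 10036386))) = Add(Rational(2622, 2143), Rational(-698, 5018193)) = Rational(13156206232, 10753987599)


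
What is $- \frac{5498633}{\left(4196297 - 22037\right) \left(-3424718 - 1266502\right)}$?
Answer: $\frac{134113}{477618829200} \approx 2.808 \cdot 10^{-7}$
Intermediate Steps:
$- \frac{5498633}{\left(4196297 - 22037\right) \left(-3424718 - 1266502\right)} = - \frac{5498633}{4174260 \left(-4691220\right)} = - \frac{5498633}{-19582371997200} = \left(-5498633\right) \left(- \frac{1}{19582371997200}\right) = \frac{134113}{477618829200}$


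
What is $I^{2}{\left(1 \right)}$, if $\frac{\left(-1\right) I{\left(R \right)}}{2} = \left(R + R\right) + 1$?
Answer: $36$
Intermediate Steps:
$I{\left(R \right)} = -2 - 4 R$ ($I{\left(R \right)} = - 2 \left(\left(R + R\right) + 1\right) = - 2 \left(2 R + 1\right) = - 2 \left(1 + 2 R\right) = -2 - 4 R$)
$I^{2}{\left(1 \right)} = \left(-2 - 4\right)^{2} = \left(-6\right)^{2} = 36$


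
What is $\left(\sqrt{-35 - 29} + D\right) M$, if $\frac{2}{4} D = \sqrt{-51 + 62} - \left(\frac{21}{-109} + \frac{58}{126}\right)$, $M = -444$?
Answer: $\frac{544048}{2289} - 3552 i - 888 \sqrt{11} \approx -2707.5 - 3552.0 i$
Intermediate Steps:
$D = - \frac{3676}{6867} + 2 \sqrt{11}$ ($D = 2 \left(\sqrt{-51 + 62} - \left(\frac{21}{-109} + \frac{58}{126}\right)\right) = 2 \left(\sqrt{11} - \left(21 \left(- \frac{1}{109}\right) + 58 \cdot \frac{1}{126}\right)\right) = 2 \left(\sqrt{11} - \left(- \frac{21}{109} + \frac{29}{63}\right)\right) = 2 \left(\sqrt{11} - \frac{1838}{6867}\right) = 2 \left(- \frac{1838}{6867} + \sqrt{11}\right) = - \frac{3676}{6867} + 2 \sqrt{11} \approx 6.0979$)
$\left(\sqrt{-35 - 29} + D\right) M = \left(\sqrt{-35 - 29} - \left(\frac{3676}{6867} - 2 \sqrt{11}\right)\right) \left(-444\right) = \left(\sqrt{-64} - \left(\frac{3676}{6867} - 2 \sqrt{11}\right)\right) \left(-444\right) = \left(8 i - \left(\frac{3676}{6867} - 2 \sqrt{11}\right)\right) \left(-444\right) = \left(- \frac{3676}{6867} + 2 \sqrt{11} + 8 i\right) \left(-444\right) = \frac{544048}{2289} - 3552 i - 888 \sqrt{11}$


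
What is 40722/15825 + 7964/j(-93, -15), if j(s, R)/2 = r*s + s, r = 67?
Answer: 32418463/16679550 ≈ 1.9436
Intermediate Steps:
j(s, R) = 136*s (j(s, R) = 2*(67*s + s) = 2*(68*s) = 136*s)
40722/15825 + 7964/j(-93, -15) = 40722/15825 + 7964/((136*(-93))) = 40722*(1/15825) + 7964/(-12648) = 13574/5275 + 7964*(-1/12648) = 13574/5275 - 1991/3162 = 32418463/16679550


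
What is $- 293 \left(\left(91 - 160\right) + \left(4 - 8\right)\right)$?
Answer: $21389$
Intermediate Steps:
$- 293 \left(\left(91 - 160\right) + \left(4 - 8\right)\right) = - 293 \left(\left(91 - 160\right) - 4\right) = - 293 \left(-69 - 4\right) = \left(-293\right) \left(-73\right) = 21389$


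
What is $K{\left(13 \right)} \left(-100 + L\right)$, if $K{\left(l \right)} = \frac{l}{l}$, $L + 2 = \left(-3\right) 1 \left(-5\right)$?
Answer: $-87$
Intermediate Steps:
$L = 13$ ($L = -2 + \left(-3\right) 1 \left(-5\right) = -2 - -15 = -2 + 15 = 13$)
$K{\left(l \right)} = 1$
$K{\left(13 \right)} \left(-100 + L\right) = 1 \left(-100 + 13\right) = 1 \left(-87\right) = -87$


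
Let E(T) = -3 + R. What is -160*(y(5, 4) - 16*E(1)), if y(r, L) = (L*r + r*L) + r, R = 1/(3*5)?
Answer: -44128/3 ≈ -14709.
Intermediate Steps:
R = 1/15 ≈ 0.066667
E(T) = -44/15 (E(T) = -3 + 1/15 = -44/15)
y(r, L) = r + 2*L*r (y(r, L) = (L*r + L*r) + r = 2*L*r + r = r + 2*L*r)
-160*(y(5, 4) - 16*E(1)) = -160*(5*(1 + 2*4) - 16*(-44/15)) = -160*(5*(1 + 8) + 704/15) = -160*(5*9 + 704/15) = -160*(45 + 704/15) = -160*1379/15 = -44128/3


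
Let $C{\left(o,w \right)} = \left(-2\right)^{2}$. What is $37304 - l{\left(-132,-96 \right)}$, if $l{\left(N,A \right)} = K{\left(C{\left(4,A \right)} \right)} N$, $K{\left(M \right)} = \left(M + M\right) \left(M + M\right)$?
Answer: $45752$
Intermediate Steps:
$C{\left(o,w \right)} = 4$
$K{\left(M \right)} = 4 M^{2}$ ($K{\left(M \right)} = 2 M 2 M = 4 M^{2}$)
$l{\left(N,A \right)} = 64 N$ ($l{\left(N,A \right)} = 4 \cdot 4^{2} N = 4 \cdot 16 N = 64 N$)
$37304 - l{\left(-132,-96 \right)} = 37304 - 64 \left(-132\right) = 37304 - -8448 = 37304 + 8448 = 45752$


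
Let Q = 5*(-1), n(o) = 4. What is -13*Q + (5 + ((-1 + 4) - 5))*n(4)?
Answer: 77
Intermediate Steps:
Q = -5
-13*Q + (5 + ((-1 + 4) - 5))*n(4) = -13*(-5) + (5 + ((-1 + 4) - 5))*4 = 65 + (5 + (3 - 5))*4 = 65 + (5 - 2)*4 = 65 + 3*4 = 65 + 12 = 77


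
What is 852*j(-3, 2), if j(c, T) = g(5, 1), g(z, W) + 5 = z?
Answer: 0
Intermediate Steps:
g(z, W) = -5 + z
j(c, T) = 0 (j(c, T) = -5 + 5 = 0)
852*j(-3, 2) = 852*0 = 0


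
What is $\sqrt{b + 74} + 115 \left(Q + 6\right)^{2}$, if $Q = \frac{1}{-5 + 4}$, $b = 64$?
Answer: $2875 + \sqrt{138} \approx 2886.7$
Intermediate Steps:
$Q = -1$ ($Q = \frac{1}{-1} = -1$)
$\sqrt{b + 74} + 115 \left(Q + 6\right)^{2} = \sqrt{64 + 74} + 115 \left(-1 + 6\right)^{2} = \sqrt{138} + 115 \cdot 5^{2} = \sqrt{138} + 115 \cdot 25 = \sqrt{138} + 2875 = 2875 + \sqrt{138}$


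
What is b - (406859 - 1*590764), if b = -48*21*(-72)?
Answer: 256481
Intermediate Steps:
b = 72576 (b = -1008*(-72) = 72576)
b - (406859 - 1*590764) = 72576 - (406859 - 1*590764) = 72576 - (406859 - 590764) = 72576 - 1*(-183905) = 72576 + 183905 = 256481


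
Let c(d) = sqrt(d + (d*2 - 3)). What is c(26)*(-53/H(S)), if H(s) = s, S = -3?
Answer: 265*sqrt(3)/3 ≈ 153.00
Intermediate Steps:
c(d) = sqrt(-3 + 3*d) (c(d) = sqrt(d + (2*d - 3)) = sqrt(d + (-3 + 2*d)) = sqrt(-3 + 3*d))
c(26)*(-53/H(S)) = sqrt(-3 + 3*26)*(-53/(-3)) = sqrt(-3 + 78)*(-53*(-1/3)) = sqrt(75)*(53/3) = (5*sqrt(3))*(53/3) = 265*sqrt(3)/3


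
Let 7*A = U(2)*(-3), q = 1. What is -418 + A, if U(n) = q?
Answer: -2929/7 ≈ -418.43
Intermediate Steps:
U(n) = 1
A = -3/7 (A = (1*(-3))/7 = (⅐)*(-3) = -3/7 ≈ -0.42857)
-418 + A = -418 - 3/7 = -2929/7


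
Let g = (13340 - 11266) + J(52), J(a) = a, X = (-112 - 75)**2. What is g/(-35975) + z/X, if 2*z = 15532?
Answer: 18639796/114364525 ≈ 0.16299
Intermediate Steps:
z = 7766 (z = (1/2)*15532 = 7766)
X = 34969 (X = (-187)**2 = 34969)
g = 2126 (g = (13340 - 11266) + 52 = 2074 + 52 = 2126)
g/(-35975) + z/X = 2126/(-35975) + 7766/34969 = 2126*(-1/35975) + 7766*(1/34969) = -2126/35975 + 706/3179 = 18639796/114364525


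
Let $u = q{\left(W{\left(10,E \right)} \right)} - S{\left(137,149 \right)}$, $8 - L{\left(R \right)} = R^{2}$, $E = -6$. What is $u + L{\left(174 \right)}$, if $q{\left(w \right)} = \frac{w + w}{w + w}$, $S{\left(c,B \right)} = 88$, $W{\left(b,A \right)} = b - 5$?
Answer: $-30355$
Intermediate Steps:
$W{\left(b,A \right)} = -5 + b$
$q{\left(w \right)} = 1$ ($q{\left(w \right)} = \frac{2 w}{2 w} = 2 w \frac{1}{2 w} = 1$)
$L{\left(R \right)} = 8 - R^{2}$
$u = -87$ ($u = 1 - 88 = -87$)
$u + L{\left(174 \right)} = -87 + \left(8 - 174^{2}\right) = -87 + \left(8 - 30276\right) = -87 - 30268 = -30355$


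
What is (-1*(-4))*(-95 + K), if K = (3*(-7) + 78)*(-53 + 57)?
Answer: 532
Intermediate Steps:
K = 228 (K = (-21 + 78)*4 = 57*4 = 228)
(-1*(-4))*(-95 + K) = (-1*(-4))*(-95 + 228) = 4*133 = 532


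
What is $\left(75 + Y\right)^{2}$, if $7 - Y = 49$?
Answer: $1089$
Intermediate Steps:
$Y = -42$ ($Y = 7 - 49 = -42$)
$\left(75 + Y\right)^{2} = \left(75 - 42\right)^{2} = 33^{2} = 1089$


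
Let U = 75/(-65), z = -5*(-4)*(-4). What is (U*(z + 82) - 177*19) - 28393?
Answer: -412858/13 ≈ -31758.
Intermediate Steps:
z = -80 (z = 20*(-4) = -80)
U = -15/13 (U = 75*(-1/65) = -15/13 ≈ -1.1538)
(U*(z + 82) - 177*19) - 28393 = (-15*(-80 + 82)/13 - 177*19) - 28393 = (-15/13*2 - 3363) - 28393 = (-30/13 - 3363) - 28393 = -43749/13 - 28393 = -412858/13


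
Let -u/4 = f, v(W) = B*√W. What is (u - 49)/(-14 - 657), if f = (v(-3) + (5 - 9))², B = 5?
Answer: -17/61 - 160*I*√3/671 ≈ -0.27869 - 0.41301*I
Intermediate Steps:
v(W) = 5*√W
f = (-4 + 5*I*√3)² (f = (5*√(-3) + (5 - 9))² = (5*(I*√3) - 4)² = (5*I*√3 - 4)² = (-4 + 5*I*√3)² ≈ -59.0 - 69.282*I)
u = -4*(4 - 5*I*√3)² ≈ 236.0 + 277.13*I
(u - 49)/(-14 - 657) = ((236 + 160*I*√3) - 49)/(-14 - 657) = (187 + 160*I*√3)/(-671) = -(187 + 160*I*√3)/671 = -17/61 - 160*I*√3/671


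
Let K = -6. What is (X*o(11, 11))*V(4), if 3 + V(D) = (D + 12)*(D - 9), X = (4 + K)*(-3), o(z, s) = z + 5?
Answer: -7968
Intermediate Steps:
o(z, s) = 5 + z
X = 6 (X = (4 - 6)*(-3) = -2*(-3) = 6)
V(D) = -3 + (-9 + D)*(12 + D) (V(D) = -3 + (D + 12)*(D - 9) = -3 + (12 + D)*(-9 + D) = -3 + (-9 + D)*(12 + D))
(X*o(11, 11))*V(4) = (6*(5 + 11))*(-111 + 4² + 3*4) = (6*16)*(-111 + 16 + 12) = 96*(-83) = -7968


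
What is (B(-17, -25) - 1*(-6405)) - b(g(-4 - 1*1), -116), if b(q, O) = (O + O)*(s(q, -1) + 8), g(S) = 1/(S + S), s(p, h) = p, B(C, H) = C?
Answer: 41104/5 ≈ 8220.8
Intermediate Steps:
g(S) = 1/(2*S)
b(q, O) = 2*O*(8 + q) (b(q, O) = (O + O)*(q + 8) = (2*O)*(8 + q) = 2*O*(8 + q))
(B(-17, -25) - 1*(-6405)) - b(g(-4 - 1*1), -116) = (-17 - 1*(-6405)) - 2*(-116)*(8 + 1/(2*(-4 - 1*1))) = (-17 + 6405) - 2*(-116)*(8 + 1/(2*(-4 - 1))) = 6388 - 2*(-116)*(8 + (½)/(-5)) = 6388 - 2*(-116)*(8 + (½)*(-⅕)) = 6388 - 2*(-116)*(8 - ⅒) = 6388 - 2*(-116)*79/10 = 6388 - 1*(-9164/5) = 6388 + 9164/5 = 41104/5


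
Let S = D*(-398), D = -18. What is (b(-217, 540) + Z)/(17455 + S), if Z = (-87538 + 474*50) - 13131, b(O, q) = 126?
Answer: -76843/24619 ≈ -3.1213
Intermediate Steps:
Z = -76969 (Z = (-87538 + 23700) - 13131 = -63838 - 13131 = -76969)
S = 7164 (S = -18*(-398) = 7164)
(b(-217, 540) + Z)/(17455 + S) = (126 - 76969)/(17455 + 7164) = -76843/24619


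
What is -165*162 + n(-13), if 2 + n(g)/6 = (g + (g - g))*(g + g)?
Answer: -24714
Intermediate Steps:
n(g) = -12 + 12*g² (n(g) = -12 + 6*((g + (g - g))*(g + g)) = -12 + 6*((g + 0)*(2*g)) = -12 + 6*(g*(2*g)) = -12 + 6*(2*g²) = -12 + 12*g²)
-165*162 + n(-13) = -165*162 + (-12 + 12*(-13)²) = -26730 + (-12 + 12*169) = -26730 + (-12 + 2028) = -26730 + 2016 = -24714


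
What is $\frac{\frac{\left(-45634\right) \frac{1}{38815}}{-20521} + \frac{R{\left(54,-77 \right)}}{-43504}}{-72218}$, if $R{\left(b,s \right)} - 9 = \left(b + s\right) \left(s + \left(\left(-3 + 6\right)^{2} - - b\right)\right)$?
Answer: $\frac{261663724029}{2502492347218885280} \approx 1.0456 \cdot 10^{-7}$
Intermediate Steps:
$R{\left(b,s \right)} = 9 + \left(b + s\right) \left(9 + b + s\right)$ ($R{\left(b,s \right)} = 9 + \left(b + s\right) \left(s + \left(\left(-3 + 6\right)^{2} - - b\right)\right) = 9 + \left(b + s\right) \left(s + \left(3^{2} + b\right)\right) = 9 + \left(b + s\right) \left(s + \left(9 + b\right)\right) = 9 + \left(b + s\right) \left(9 + b + s\right)$)
$\frac{\frac{\left(-45634\right) \frac{1}{38815}}{-20521} + \frac{R{\left(54,-77 \right)}}{-43504}}{-72218} = \frac{\frac{\left(-45634\right) \frac{1}{38815}}{-20521} + \frac{9 + 54^{2} + \left(-77\right)^{2} + 9 \cdot 54 + 9 \left(-77\right) + 2 \cdot 54 \left(-77\right)}{-43504}}{-72218} = \left(\left(-45634\right) \frac{1}{38815} \left(- \frac{1}{20521}\right) + \left(9 + 2916 + 5929 + 486 - 693 - 8316\right) \left(- \frac{1}{43504}\right)\right) \left(- \frac{1}{72218}\right) = \left(\left(- \frac{45634}{38815}\right) \left(- \frac{1}{20521}\right) + 331 \left(- \frac{1}{43504}\right)\right) \left(- \frac{1}{72218}\right) = \left(\frac{45634}{796522615} - \frac{331}{43504}\right) \left(- \frac{1}{72218}\right) = \left(- \frac{261663724029}{34651919842960}\right) \left(- \frac{1}{72218}\right) = \frac{261663724029}{2502492347218885280}$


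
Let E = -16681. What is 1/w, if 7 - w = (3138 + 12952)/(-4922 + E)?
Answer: 21603/167311 ≈ 0.12912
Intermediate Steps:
w = 167311/21603 (w = 7 - (3138 + 12952)/(-4922 - 16681) = 7 - 16090/(-21603) = 7 - 16090*(-1)/21603 = 7 - 1*(-16090/21603) = 7 + 16090/21603 = 167311/21603 ≈ 7.7448)
1/w = 1/(167311/21603) = 21603/167311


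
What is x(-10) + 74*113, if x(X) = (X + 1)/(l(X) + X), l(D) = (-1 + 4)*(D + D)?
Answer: 585349/70 ≈ 8362.1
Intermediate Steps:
l(D) = 6*D (l(D) = 3*(2*D) = 6*D)
x(X) = (1 + X)/(7*X) (x(X) = (X + 1)/(6*X + X) = (1 + X)/((7*X)) = (1 + X)*(1/(7*X)) = (1 + X)/(7*X))
x(-10) + 74*113 = (⅐)*(1 - 10)/(-10) + 74*113 = (⅐)*(-⅒)*(-9) + 8362 = 9/70 + 8362 = 585349/70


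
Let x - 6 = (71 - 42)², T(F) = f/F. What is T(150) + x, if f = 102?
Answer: 21192/25 ≈ 847.68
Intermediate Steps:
T(F) = 102/F
x = 847 (x = 6 + (71 - 42)² = 6 + 29² = 6 + 841 = 847)
T(150) + x = 102/150 + 847 = 102*(1/150) + 847 = 17/25 + 847 = 21192/25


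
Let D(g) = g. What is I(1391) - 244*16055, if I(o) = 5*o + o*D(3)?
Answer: -3906292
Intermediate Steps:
I(o) = 8*o (I(o) = 5*o + o*3 = 5*o + 3*o = 8*o)
I(1391) - 244*16055 = 8*1391 - 244*16055 = 11128 - 3917420 = -3906292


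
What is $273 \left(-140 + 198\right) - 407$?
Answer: $15427$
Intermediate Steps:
$273 \left(-140 + 198\right) - 407 = 273 \cdot 58 - 407 = 15834 - 407 = 15427$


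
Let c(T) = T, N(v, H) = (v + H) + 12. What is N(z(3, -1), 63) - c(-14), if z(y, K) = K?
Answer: 88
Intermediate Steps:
N(v, H) = 12 + H + v (N(v, H) = (H + v) + 12 = 12 + H + v)
N(z(3, -1), 63) - c(-14) = (12 + 63 - 1) - 1*(-14) = 74 + 14 = 88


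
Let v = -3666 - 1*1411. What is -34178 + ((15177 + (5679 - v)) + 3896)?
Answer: -4349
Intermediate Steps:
v = -5077 (v = -3666 - 1411 = -5077)
-34178 + ((15177 + (5679 - v)) + 3896) = -34178 + ((15177 + (5679 - 1*(-5077))) + 3896) = -34178 + ((15177 + (5679 + 5077)) + 3896) = -34178 + ((15177 + 10756) + 3896) = -34178 + (25933 + 3896) = -34178 + 29829 = -4349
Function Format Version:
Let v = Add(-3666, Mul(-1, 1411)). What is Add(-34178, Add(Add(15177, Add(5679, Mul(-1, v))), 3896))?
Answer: -4349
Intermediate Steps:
v = -5077 (v = Add(-3666, -1411) = -5077)
Add(-34178, Add(Add(15177, Add(5679, Mul(-1, v))), 3896)) = Add(-34178, Add(Add(15177, Add(5679, Mul(-1, -5077))), 3896)) = Add(-34178, Add(Add(15177, Add(5679, 5077)), 3896)) = Add(-34178, Add(Add(15177, 10756), 3896)) = Add(-34178, Add(25933, 3896)) = Add(-34178, 29829) = -4349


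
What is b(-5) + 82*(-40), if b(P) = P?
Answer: -3285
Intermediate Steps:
b(-5) + 82*(-40) = -5 + 82*(-40) = -5 - 3280 = -3285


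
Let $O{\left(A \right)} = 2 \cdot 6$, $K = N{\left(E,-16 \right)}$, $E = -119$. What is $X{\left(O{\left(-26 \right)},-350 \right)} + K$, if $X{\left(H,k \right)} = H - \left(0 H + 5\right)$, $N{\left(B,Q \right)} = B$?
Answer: $-112$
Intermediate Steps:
$K = -119$
$O{\left(A \right)} = 12$
$X{\left(H,k \right)} = -5 + H$ ($X{\left(H,k \right)} = H - \left(0 + 5\right) = H - 5 = -5 + H$)
$X{\left(O{\left(-26 \right)},-350 \right)} + K = \left(-5 + 12\right) - 119 = 7 - 119 = -112$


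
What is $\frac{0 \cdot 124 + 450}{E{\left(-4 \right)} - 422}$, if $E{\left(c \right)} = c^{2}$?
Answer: $- \frac{225}{203} \approx -1.1084$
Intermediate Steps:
$\frac{0 \cdot 124 + 450}{E{\left(-4 \right)} - 422} = \frac{0 \cdot 124 + 450}{\left(-4\right)^{2} - 422} = \frac{0 + 450}{16 - 422} = \frac{450}{-406} = 450 \left(- \frac{1}{406}\right) = - \frac{225}{203}$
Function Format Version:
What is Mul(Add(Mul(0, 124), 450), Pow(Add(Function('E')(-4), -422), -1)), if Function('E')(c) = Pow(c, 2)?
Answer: Rational(-225, 203) ≈ -1.1084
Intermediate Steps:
Mul(Add(Mul(0, 124), 450), Pow(Add(Function('E')(-4), -422), -1)) = Mul(Add(Mul(0, 124), 450), Pow(Add(Pow(-4, 2), -422), -1)) = Mul(Add(0, 450), Pow(Add(16, -422), -1)) = Mul(450, Pow(-406, -1)) = Mul(450, Rational(-1, 406)) = Rational(-225, 203)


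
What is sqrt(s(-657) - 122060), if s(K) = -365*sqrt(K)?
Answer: sqrt(-122060 - 1095*I*sqrt(73)) ≈ 13.38 - 349.63*I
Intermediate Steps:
sqrt(s(-657) - 122060) = sqrt(-1095*I*sqrt(73) - 122060) = sqrt(-122060 - 1095*I*sqrt(73))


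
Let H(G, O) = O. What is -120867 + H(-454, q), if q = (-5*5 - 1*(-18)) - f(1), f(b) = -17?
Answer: -120857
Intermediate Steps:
q = 10 (q = (-5*5 - 1*(-18)) - 1*(-17) = (-25 + 18) + 17 = -7 + 17 = 10)
-120867 + H(-454, q) = -120867 + 10 = -120857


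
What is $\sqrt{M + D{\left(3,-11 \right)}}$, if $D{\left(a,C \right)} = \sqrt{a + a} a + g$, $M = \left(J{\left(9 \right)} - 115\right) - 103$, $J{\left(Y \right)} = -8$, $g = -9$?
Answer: $\sqrt{-235 + 3 \sqrt{6}} \approx 15.088 i$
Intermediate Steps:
$M = -226$ ($M = \left(-8 - 115\right) - 103 = -123 - 103 = -226$)
$D{\left(a,C \right)} = -9 + \sqrt{2} a^{\frac{3}{2}}$ ($D{\left(a,C \right)} = \sqrt{a + a} a - 9 = \sqrt{2 a} a - 9 = \sqrt{2} \sqrt{a} a - 9 = \sqrt{2} a^{\frac{3}{2}} - 9 = -9 + \sqrt{2} a^{\frac{3}{2}}$)
$\sqrt{M + D{\left(3,-11 \right)}} = \sqrt{-226 - \left(9 - \sqrt{2} \cdot 3^{\frac{3}{2}}\right)} = \sqrt{-226 - \left(9 - \sqrt{2} \cdot 3 \sqrt{3}\right)} = \sqrt{-226 - \left(9 - 3 \sqrt{6}\right)} = \sqrt{-235 + 3 \sqrt{6}}$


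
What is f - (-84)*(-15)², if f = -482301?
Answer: -463401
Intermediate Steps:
f - (-84)*(-15)² = -482301 - (-84)*(-15)² = -482301 - (-84)*225 = -482301 - 1*(-18900) = -482301 + 18900 = -463401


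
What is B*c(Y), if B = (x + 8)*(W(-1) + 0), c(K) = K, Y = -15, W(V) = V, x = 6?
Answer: 210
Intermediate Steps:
B = -14 (B = (6 + 8)*(-1 + 0) = 14*(-1) = -14)
B*c(Y) = -14*(-15) = 210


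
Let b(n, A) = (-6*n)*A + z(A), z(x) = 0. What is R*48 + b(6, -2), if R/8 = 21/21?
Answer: 456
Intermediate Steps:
R = 8 (R = 8*(21/21) = 8*(21*(1/21)) = 8*1 = 8)
b(n, A) = -6*A*n (b(n, A) = (-6*n)*A + 0 = -6*A*n + 0 = -6*A*n)
R*48 + b(6, -2) = 8*48 - 6*(-2)*6 = 384 + 72 = 456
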